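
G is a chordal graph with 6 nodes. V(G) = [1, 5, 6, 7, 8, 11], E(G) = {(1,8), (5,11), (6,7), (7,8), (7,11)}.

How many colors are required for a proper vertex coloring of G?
χ(G) = 2

Clique number ω(G) = 2 (lower bound: χ ≥ ω).
The graph is bipartite (no odd cycle), so 2 colors suffice: χ(G) = 2.
A valid 2-coloring: color 1: [1, 5, 7]; color 2: [6, 8, 11].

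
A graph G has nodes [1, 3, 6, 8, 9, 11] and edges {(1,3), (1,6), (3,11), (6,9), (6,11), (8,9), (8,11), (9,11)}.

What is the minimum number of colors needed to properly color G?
χ(G) = 3

Clique number ω(G) = 3 (lower bound: χ ≥ ω).
The clique on [8, 9, 11] has size 3, forcing χ ≥ 3, and the coloring below uses 3 colors, so χ(G) = 3.
A valid 3-coloring: color 1: [1, 11]; color 2: [3, 9]; color 3: [6, 8].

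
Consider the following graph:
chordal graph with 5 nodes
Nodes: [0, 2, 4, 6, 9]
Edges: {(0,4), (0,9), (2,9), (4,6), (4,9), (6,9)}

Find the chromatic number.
Clique number ω(G) = 3 (lower bound: χ ≥ ω).
The clique on [0, 4, 9] has size 3, forcing χ ≥ 3, and the coloring below uses 3 colors, so χ(G) = 3.
A valid 3-coloring: color 1: [9]; color 2: [2, 4]; color 3: [0, 6].

χ(G) = 3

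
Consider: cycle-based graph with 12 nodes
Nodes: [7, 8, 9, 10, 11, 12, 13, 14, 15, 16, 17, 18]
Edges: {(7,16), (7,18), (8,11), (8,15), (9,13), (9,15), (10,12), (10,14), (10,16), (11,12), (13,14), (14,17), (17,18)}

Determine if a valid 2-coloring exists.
Yes, G is 2-colorable

A valid 2-coloring: color 1: [7, 10, 11, 13, 15, 17]; color 2: [8, 9, 12, 14, 16, 18].
(χ(G) = 2 ≤ 2.)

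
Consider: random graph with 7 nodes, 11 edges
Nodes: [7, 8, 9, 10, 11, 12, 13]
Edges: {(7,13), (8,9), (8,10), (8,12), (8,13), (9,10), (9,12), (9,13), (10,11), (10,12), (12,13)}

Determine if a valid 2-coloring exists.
The clique on vertices [8, 9, 10, 12] has size 4 > 2, so it alone needs 4 colors.

No, G is not 2-colorable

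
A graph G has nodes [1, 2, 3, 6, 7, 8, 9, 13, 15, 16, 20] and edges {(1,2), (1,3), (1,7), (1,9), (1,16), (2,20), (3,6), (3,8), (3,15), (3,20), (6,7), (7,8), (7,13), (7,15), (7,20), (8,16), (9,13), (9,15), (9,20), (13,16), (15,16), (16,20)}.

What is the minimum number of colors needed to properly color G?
χ(G) = 2

Clique number ω(G) = 2 (lower bound: χ ≥ ω).
The graph is bipartite (no odd cycle), so 2 colors suffice: χ(G) = 2.
A valid 2-coloring: color 1: [2, 3, 7, 9, 16]; color 2: [1, 6, 8, 13, 15, 20].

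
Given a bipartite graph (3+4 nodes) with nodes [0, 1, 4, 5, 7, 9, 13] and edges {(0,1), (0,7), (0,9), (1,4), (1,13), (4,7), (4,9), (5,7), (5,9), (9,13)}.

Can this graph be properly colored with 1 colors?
Edge (0,1) forces its endpoints to differ, so 1 color is not enough.

No, G is not 1-colorable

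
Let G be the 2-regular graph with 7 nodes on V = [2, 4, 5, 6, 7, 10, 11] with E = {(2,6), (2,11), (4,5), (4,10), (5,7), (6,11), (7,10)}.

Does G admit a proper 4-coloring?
Yes, G is 4-colorable

A valid 4-coloring: color 1: [2, 4, 7]; color 2: [5, 10, 11]; color 3: [6].
(χ(G) = 3 ≤ 4.)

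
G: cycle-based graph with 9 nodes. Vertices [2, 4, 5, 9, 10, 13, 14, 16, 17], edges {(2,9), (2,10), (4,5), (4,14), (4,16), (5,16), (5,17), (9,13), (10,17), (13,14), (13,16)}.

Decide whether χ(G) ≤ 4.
A valid 4-coloring: color 1: [5, 10, 13]; color 2: [2, 14, 16, 17]; color 3: [4, 9].
(χ(G) = 3 ≤ 4.)

Yes, G is 4-colorable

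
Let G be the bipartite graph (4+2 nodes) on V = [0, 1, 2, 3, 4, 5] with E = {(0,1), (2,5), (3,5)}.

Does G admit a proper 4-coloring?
A valid 4-coloring: color 1: [1, 4, 5]; color 2: [0, 2, 3].
(χ(G) = 2 ≤ 4.)

Yes, G is 4-colorable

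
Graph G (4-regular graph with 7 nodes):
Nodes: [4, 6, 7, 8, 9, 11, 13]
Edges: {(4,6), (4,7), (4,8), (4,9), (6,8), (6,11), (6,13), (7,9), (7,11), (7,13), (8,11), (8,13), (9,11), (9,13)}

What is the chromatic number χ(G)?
χ(G) = 3

Clique number ω(G) = 3 (lower bound: χ ≥ ω).
The clique on [6, 8, 11] has size 3, forcing χ ≥ 3, and the coloring below uses 3 colors, so χ(G) = 3.
A valid 3-coloring: color 1: [4, 11, 13]; color 2: [7, 8]; color 3: [6, 9].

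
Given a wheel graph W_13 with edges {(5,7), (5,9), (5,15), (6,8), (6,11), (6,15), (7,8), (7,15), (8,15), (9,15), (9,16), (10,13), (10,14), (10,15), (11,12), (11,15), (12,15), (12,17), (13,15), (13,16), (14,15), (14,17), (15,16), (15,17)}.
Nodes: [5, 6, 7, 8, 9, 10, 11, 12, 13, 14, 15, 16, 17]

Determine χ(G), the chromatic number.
Clique number ω(G) = 3 (lower bound: χ ≥ ω).
The clique on [5, 9, 15] has size 3, forcing χ ≥ 3, and the coloring below uses 3 colors, so χ(G) = 3.
A valid 3-coloring: color 1: [15]; color 2: [5, 8, 10, 11, 16, 17]; color 3: [6, 7, 9, 12, 13, 14].

χ(G) = 3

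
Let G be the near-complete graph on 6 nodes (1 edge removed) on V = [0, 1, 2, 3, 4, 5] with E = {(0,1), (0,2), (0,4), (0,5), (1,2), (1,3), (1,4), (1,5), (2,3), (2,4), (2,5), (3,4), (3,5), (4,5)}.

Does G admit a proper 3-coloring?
No, G is not 3-colorable

The clique on vertices [0, 1, 2, 4, 5] has size 5 > 3, so it alone needs 5 colors.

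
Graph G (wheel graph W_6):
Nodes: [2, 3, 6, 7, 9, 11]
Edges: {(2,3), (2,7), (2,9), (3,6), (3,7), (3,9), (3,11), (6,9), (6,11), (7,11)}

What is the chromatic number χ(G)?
Clique number ω(G) = 3 (lower bound: χ ≥ ω).
Odd cycle [11, 6, 9, 2, 7] needs 3 colors (χ ≥ 3).
Vertex 3 is adjacent to every vertex of [2, 6, 7, 9, 11], which already need 3 colors among themselves, so 3 needs a new color (χ ≥ 4).
The coloring below uses 4 colors, so χ(G) = 4.
A valid 4-coloring: color 1: [3]; color 2: [2, 11]; color 3: [6, 7]; color 4: [9].

χ(G) = 4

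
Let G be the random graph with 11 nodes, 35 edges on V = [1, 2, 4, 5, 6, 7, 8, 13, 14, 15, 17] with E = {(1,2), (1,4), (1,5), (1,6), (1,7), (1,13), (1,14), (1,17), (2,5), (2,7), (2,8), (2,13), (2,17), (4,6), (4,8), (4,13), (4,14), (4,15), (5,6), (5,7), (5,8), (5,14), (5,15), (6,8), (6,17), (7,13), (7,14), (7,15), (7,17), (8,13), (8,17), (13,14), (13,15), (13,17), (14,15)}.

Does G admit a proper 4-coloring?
No, G is not 4-colorable

The clique on vertices [1, 2, 7, 13, 17] has size 5 > 4, so it alone needs 5 colors.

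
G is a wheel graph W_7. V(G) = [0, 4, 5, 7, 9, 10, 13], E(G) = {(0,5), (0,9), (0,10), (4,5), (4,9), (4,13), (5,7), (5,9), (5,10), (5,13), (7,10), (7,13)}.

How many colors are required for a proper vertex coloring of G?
Clique number ω(G) = 3 (lower bound: χ ≥ ω).
The clique on [0, 5, 9] has size 3, forcing χ ≥ 3, and the coloring below uses 3 colors, so χ(G) = 3.
A valid 3-coloring: color 1: [5]; color 2: [9, 10, 13]; color 3: [0, 4, 7].

χ(G) = 3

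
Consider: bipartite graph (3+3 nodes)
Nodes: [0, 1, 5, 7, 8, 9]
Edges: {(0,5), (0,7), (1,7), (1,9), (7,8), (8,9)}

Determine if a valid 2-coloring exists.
A valid 2-coloring: color 1: [5, 7, 9]; color 2: [0, 1, 8].
(χ(G) = 2 ≤ 2.)

Yes, G is 2-colorable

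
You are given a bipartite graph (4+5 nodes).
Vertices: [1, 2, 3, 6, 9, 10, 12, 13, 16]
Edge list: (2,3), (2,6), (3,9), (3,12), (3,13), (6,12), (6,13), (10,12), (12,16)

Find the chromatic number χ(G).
Clique number ω(G) = 2 (lower bound: χ ≥ ω).
The graph is bipartite (no odd cycle), so 2 colors suffice: χ(G) = 2.
A valid 2-coloring: color 1: [1, 2, 9, 12, 13]; color 2: [3, 6, 10, 16].

χ(G) = 2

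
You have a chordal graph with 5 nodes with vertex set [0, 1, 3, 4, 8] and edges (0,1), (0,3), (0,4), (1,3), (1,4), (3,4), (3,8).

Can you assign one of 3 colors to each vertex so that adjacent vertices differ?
The clique on vertices [0, 1, 3, 4] has size 4 > 3, so it alone needs 4 colors.

No, G is not 3-colorable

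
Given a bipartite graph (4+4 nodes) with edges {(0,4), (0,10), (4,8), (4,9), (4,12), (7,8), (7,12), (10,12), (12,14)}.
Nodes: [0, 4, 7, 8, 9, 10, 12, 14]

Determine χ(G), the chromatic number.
Clique number ω(G) = 2 (lower bound: χ ≥ ω).
The graph is bipartite (no odd cycle), so 2 colors suffice: χ(G) = 2.
A valid 2-coloring: color 1: [0, 8, 9, 12]; color 2: [4, 7, 10, 14].

χ(G) = 2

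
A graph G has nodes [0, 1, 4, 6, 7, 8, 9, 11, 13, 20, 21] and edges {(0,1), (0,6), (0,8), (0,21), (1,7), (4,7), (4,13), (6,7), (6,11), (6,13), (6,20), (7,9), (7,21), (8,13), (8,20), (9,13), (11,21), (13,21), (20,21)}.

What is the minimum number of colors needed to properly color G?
χ(G) = 2

Clique number ω(G) = 2 (lower bound: χ ≥ ω).
The graph is bipartite (no odd cycle), so 2 colors suffice: χ(G) = 2.
A valid 2-coloring: color 1: [1, 4, 6, 8, 9, 21]; color 2: [0, 7, 11, 13, 20].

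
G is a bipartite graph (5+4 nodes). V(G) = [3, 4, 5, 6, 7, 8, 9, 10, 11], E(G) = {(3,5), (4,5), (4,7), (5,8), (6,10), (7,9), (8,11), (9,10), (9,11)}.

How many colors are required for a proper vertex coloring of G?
Clique number ω(G) = 2 (lower bound: χ ≥ ω).
The graph is bipartite (no odd cycle), so 2 colors suffice: χ(G) = 2.
A valid 2-coloring: color 1: [3, 4, 6, 8, 9]; color 2: [5, 7, 10, 11].

χ(G) = 2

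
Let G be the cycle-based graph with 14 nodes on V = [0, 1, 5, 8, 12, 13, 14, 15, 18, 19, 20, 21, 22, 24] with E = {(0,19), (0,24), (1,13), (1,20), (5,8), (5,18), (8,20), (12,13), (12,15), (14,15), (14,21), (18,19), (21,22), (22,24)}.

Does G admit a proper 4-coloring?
A valid 4-coloring: color 1: [5, 13, 15, 19, 20, 21, 24]; color 2: [0, 1, 8, 12, 14, 18, 22].
(χ(G) = 2 ≤ 4.)

Yes, G is 4-colorable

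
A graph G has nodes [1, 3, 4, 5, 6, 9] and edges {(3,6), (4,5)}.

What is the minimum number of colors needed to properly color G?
Clique number ω(G) = 2 (lower bound: χ ≥ ω).
The graph is bipartite (no odd cycle), so 2 colors suffice: χ(G) = 2.
A valid 2-coloring: color 1: [1, 5, 6, 9]; color 2: [3, 4].

χ(G) = 2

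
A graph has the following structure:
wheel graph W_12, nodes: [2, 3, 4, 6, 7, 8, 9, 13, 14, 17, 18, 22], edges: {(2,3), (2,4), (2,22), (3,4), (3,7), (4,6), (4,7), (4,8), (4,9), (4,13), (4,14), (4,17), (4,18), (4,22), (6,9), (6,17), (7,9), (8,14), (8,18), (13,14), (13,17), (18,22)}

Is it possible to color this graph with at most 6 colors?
Yes, G is 6-colorable

A valid 6-coloring: color 1: [4]; color 2: [3, 9, 14, 17, 22]; color 3: [2, 6, 7, 8, 13]; color 4: [18].
(χ(G) = 4 ≤ 6.)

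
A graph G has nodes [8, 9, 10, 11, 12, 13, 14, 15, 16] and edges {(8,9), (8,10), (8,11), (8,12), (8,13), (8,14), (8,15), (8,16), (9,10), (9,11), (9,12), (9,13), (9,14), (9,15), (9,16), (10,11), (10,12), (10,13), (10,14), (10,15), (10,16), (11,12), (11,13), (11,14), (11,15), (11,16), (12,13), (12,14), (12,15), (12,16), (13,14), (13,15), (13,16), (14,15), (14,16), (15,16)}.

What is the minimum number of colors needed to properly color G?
Clique number ω(G) = 9 (lower bound: χ ≥ ω).
The clique on [8, 9, 10, 11, 12, 13, 14, 15, 16] has size 9, forcing χ ≥ 9, and the coloring below uses 9 colors, so χ(G) = 9.
A valid 9-coloring: color 1: [14]; color 2: [11]; color 3: [8]; color 4: [16]; color 5: [10]; color 6: [12]; color 7: [9]; color 8: [15]; color 9: [13].

χ(G) = 9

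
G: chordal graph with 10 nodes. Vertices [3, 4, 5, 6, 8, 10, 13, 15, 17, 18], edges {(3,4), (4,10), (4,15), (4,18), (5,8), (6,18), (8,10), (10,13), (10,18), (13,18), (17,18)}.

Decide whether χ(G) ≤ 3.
Yes, G is 3-colorable

A valid 3-coloring: color 1: [3, 8, 15, 18]; color 2: [5, 6, 10, 17]; color 3: [4, 13].
(χ(G) = 3 ≤ 3.)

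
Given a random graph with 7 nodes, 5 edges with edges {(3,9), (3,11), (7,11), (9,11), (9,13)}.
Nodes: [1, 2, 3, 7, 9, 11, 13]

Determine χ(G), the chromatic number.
χ(G) = 3

Clique number ω(G) = 3 (lower bound: χ ≥ ω).
The clique on [3, 9, 11] has size 3, forcing χ ≥ 3, and the coloring below uses 3 colors, so χ(G) = 3.
A valid 3-coloring: color 1: [1, 2, 7, 9]; color 2: [11, 13]; color 3: [3].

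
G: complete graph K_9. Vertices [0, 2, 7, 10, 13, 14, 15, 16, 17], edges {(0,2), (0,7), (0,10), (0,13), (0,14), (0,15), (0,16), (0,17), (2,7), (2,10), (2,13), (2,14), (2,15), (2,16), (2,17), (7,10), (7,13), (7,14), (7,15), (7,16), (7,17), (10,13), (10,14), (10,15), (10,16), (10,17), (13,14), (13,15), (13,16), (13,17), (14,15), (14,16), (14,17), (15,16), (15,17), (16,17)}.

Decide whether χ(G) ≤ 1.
The clique on vertices [0, 2, 7, 10, 13, 14, 15, 16, 17] has size 9 > 1, so it alone needs 9 colors.

No, G is not 1-colorable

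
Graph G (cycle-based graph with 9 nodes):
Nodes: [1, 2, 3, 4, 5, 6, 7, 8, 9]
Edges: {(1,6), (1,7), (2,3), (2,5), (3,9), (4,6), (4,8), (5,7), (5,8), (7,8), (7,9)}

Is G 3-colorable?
A valid 3-coloring: color 1: [3, 4, 7]; color 2: [1, 5, 9]; color 3: [2, 6, 8].
(χ(G) = 3 ≤ 3.)

Yes, G is 3-colorable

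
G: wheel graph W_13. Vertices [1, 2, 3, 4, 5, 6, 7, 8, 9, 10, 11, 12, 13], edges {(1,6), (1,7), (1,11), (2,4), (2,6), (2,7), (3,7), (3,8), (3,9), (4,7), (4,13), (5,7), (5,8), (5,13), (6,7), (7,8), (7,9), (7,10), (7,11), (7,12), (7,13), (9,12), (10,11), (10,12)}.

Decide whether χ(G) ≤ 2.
The clique on vertices [1, 7, 11] has size 3 > 2, so it alone needs 3 colors.

No, G is not 2-colorable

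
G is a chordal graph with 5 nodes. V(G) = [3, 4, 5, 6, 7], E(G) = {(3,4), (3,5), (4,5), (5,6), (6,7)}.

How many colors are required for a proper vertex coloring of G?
χ(G) = 3

Clique number ω(G) = 3 (lower bound: χ ≥ ω).
The clique on [3, 4, 5] has size 3, forcing χ ≥ 3, and the coloring below uses 3 colors, so χ(G) = 3.
A valid 3-coloring: color 1: [5, 7]; color 2: [3, 6]; color 3: [4].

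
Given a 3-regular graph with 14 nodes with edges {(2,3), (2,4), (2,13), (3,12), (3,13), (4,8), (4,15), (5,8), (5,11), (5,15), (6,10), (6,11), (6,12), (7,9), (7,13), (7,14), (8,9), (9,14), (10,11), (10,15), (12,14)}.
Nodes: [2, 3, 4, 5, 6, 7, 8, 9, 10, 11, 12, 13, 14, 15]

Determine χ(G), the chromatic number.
Clique number ω(G) = 3 (lower bound: χ ≥ ω).
The clique on [2, 3, 13] has size 3, forcing χ ≥ 3, and the coloring below uses 3 colors, so χ(G) = 3.
A valid 3-coloring: color 1: [8, 11, 13, 14, 15]; color 2: [2, 5, 9, 10, 12]; color 3: [3, 4, 6, 7].

χ(G) = 3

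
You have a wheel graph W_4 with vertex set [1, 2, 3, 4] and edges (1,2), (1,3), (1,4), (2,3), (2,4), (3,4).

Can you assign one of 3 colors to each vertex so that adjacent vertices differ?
No, G is not 3-colorable

The clique on vertices [1, 2, 3, 4] has size 4 > 3, so it alone needs 4 colors.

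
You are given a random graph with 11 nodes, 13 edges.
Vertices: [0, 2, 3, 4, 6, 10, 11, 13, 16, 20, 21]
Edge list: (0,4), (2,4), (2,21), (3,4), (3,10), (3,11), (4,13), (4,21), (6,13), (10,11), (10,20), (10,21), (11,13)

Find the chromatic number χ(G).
Clique number ω(G) = 3 (lower bound: χ ≥ ω).
The clique on [2, 4, 21] has size 3, forcing χ ≥ 3, and the coloring below uses 3 colors, so χ(G) = 3.
A valid 3-coloring: color 1: [4, 6, 10, 16]; color 2: [0, 3, 13, 20, 21]; color 3: [2, 11].

χ(G) = 3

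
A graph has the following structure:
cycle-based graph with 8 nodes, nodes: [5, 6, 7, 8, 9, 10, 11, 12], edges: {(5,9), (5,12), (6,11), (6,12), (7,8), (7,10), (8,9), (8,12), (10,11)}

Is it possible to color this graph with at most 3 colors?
Yes, G is 3-colorable

A valid 3-coloring: color 1: [5, 6, 8, 10]; color 2: [7, 9, 11, 12].
(χ(G) = 2 ≤ 3.)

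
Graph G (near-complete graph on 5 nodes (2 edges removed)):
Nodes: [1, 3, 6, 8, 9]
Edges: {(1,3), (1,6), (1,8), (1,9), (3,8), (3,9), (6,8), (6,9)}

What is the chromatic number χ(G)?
Clique number ω(G) = 3 (lower bound: χ ≥ ω).
The clique on [1, 3, 8] has size 3, forcing χ ≥ 3, and the coloring below uses 3 colors, so χ(G) = 3.
A valid 3-coloring: color 1: [1]; color 2: [8, 9]; color 3: [3, 6].

χ(G) = 3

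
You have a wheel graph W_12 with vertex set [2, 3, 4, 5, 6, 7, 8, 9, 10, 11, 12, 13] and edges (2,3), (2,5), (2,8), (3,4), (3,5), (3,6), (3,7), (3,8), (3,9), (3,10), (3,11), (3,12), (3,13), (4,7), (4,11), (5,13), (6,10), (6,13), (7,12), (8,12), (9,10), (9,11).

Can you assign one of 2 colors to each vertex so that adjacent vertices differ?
No, G is not 2-colorable

The clique on vertices [2, 3, 8] has size 3 > 2, so it alone needs 3 colors.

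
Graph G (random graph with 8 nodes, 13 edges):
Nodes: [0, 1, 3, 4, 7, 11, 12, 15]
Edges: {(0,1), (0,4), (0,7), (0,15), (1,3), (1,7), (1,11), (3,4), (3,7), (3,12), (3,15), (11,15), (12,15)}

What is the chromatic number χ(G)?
χ(G) = 3

Clique number ω(G) = 3 (lower bound: χ ≥ ω).
The clique on [0, 1, 7] has size 3, forcing χ ≥ 3, and the coloring below uses 3 colors, so χ(G) = 3.
A valid 3-coloring: color 1: [0, 3, 11]; color 2: [1, 4, 15]; color 3: [7, 12].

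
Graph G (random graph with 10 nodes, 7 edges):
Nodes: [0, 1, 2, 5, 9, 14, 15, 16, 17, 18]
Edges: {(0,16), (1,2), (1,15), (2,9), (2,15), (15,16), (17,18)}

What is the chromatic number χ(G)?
χ(G) = 3

Clique number ω(G) = 3 (lower bound: χ ≥ ω).
The clique on [1, 2, 15] has size 3, forcing χ ≥ 3, and the coloring below uses 3 colors, so χ(G) = 3.
A valid 3-coloring: color 1: [0, 5, 9, 14, 15, 18]; color 2: [2, 16, 17]; color 3: [1].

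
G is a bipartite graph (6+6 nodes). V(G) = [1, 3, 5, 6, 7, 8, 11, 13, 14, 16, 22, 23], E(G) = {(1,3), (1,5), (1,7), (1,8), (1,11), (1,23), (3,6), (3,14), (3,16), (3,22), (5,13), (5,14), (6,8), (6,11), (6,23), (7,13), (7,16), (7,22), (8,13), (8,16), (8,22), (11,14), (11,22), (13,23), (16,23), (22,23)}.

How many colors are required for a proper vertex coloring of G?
Clique number ω(G) = 2 (lower bound: χ ≥ ω).
The graph is bipartite (no odd cycle), so 2 colors suffice: χ(G) = 2.
A valid 2-coloring: color 1: [1, 6, 13, 14, 16, 22]; color 2: [3, 5, 7, 8, 11, 23].

χ(G) = 2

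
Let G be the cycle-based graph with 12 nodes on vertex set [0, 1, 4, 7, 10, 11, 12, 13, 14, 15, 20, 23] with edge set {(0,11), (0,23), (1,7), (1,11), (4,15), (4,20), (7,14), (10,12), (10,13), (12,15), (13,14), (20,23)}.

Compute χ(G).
χ(G) = 2

Clique number ω(G) = 2 (lower bound: χ ≥ ω).
The graph is bipartite (no odd cycle), so 2 colors suffice: χ(G) = 2.
A valid 2-coloring: color 1: [4, 7, 11, 12, 13, 23]; color 2: [0, 1, 10, 14, 15, 20].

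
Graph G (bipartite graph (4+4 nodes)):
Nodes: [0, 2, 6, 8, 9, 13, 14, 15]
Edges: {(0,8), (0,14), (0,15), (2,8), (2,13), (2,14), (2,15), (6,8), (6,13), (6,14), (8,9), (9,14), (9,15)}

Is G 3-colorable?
Yes, G is 3-colorable

A valid 3-coloring: color 1: [8, 13, 14, 15]; color 2: [0, 2, 6, 9].
(χ(G) = 2 ≤ 3.)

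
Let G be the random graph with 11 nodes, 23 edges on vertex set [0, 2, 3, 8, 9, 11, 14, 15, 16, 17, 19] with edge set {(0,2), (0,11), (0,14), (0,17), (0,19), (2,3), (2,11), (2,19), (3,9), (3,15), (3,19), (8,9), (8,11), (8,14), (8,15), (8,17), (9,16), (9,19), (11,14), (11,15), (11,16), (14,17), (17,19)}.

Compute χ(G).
Clique number ω(G) = 3 (lower bound: χ ≥ ω).
Odd cycle [17, 14, 11, 2, 19] needs 3 colors (χ ≥ 3).
Vertex 0 is adjacent to every vertex of [2, 11, 14, 17, 19], which already need 3 colors among themselves, so 0 needs a new color (χ ≥ 4).
The coloring below uses 4 colors, so χ(G) = 4.
A valid 4-coloring: color 1: [11, 19]; color 2: [0, 3, 8, 16]; color 3: [2, 9, 14, 15]; color 4: [17].

χ(G) = 4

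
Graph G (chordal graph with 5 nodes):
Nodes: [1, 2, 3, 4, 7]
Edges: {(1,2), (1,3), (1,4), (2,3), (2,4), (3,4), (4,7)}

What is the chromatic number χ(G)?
χ(G) = 4

Clique number ω(G) = 4 (lower bound: χ ≥ ω).
The clique on [1, 2, 3, 4] has size 4, forcing χ ≥ 4, and the coloring below uses 4 colors, so χ(G) = 4.
A valid 4-coloring: color 1: [4]; color 2: [2, 7]; color 3: [3]; color 4: [1].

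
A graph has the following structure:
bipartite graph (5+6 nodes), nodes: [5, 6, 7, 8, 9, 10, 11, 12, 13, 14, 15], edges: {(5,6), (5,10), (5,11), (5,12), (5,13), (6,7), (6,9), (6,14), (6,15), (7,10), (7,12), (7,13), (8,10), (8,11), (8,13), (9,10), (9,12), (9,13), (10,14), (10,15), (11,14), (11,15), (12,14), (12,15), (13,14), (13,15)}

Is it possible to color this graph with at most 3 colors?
Yes, G is 3-colorable

A valid 3-coloring: color 1: [6, 10, 11, 12, 13]; color 2: [5, 7, 8, 9, 14, 15].
(χ(G) = 2 ≤ 3.)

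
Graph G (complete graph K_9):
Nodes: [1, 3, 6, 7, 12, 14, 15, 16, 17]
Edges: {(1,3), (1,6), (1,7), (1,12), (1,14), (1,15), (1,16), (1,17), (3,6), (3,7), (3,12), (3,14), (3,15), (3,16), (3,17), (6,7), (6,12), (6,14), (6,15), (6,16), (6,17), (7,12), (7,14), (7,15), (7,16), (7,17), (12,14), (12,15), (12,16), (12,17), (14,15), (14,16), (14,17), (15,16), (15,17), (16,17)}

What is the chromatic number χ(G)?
χ(G) = 9

Clique number ω(G) = 9 (lower bound: χ ≥ ω).
The clique on [1, 3, 6, 7, 12, 14, 15, 16, 17] has size 9, forcing χ ≥ 9, and the coloring below uses 9 colors, so χ(G) = 9.
A valid 9-coloring: color 1: [16]; color 2: [14]; color 3: [6]; color 4: [15]; color 5: [7]; color 6: [17]; color 7: [1]; color 8: [3]; color 9: [12].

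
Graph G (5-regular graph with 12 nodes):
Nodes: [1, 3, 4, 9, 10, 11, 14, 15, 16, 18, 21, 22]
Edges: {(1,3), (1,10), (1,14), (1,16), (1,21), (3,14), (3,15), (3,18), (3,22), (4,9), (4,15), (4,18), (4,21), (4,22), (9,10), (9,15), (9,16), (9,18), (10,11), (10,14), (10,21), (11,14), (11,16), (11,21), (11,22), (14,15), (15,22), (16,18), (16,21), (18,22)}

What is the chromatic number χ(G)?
Clique number ω(G) = 3 (lower bound: χ ≥ ω).
The clique on [1, 16, 21] has size 3, forcing χ ≥ 3, and the coloring below uses 3 colors, so χ(G) = 3.
A valid 3-coloring: color 1: [1, 11, 15, 18]; color 2: [3, 4, 10, 16]; color 3: [9, 14, 21, 22].

χ(G) = 3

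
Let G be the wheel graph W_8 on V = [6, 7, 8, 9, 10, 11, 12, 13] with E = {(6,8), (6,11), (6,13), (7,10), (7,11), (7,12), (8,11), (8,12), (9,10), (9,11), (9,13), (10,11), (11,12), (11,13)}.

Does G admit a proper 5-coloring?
Yes, G is 5-colorable

A valid 5-coloring: color 1: [11]; color 2: [6, 7, 9]; color 3: [8, 10, 13]; color 4: [12].
(χ(G) = 4 ≤ 5.)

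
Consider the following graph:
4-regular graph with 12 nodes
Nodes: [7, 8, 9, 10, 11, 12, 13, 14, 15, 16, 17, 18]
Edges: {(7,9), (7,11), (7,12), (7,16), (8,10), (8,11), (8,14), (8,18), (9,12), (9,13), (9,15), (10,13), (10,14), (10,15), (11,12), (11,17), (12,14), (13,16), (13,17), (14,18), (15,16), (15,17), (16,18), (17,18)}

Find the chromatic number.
χ(G) = 3

Clique number ω(G) = 3 (lower bound: χ ≥ ω).
The clique on [7, 9, 12] has size 3, forcing χ ≥ 3, and the coloring below uses 3 colors, so χ(G) = 3.
A valid 3-coloring: color 1: [7, 13, 14, 15]; color 2: [8, 12, 16, 17]; color 3: [9, 10, 11, 18].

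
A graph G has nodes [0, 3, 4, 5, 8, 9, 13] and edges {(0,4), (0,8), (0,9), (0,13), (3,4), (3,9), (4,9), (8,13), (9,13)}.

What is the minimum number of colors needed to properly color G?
Clique number ω(G) = 3 (lower bound: χ ≥ ω).
The clique on [0, 8, 13] has size 3, forcing χ ≥ 3, and the coloring below uses 3 colors, so χ(G) = 3.
A valid 3-coloring: color 1: [5, 8, 9]; color 2: [0, 3]; color 3: [4, 13].

χ(G) = 3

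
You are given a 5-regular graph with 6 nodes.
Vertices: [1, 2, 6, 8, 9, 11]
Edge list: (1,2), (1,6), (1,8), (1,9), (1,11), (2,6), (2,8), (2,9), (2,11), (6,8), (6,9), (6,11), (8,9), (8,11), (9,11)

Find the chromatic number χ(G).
χ(G) = 6

Clique number ω(G) = 6 (lower bound: χ ≥ ω).
The clique on [1, 2, 6, 8, 9, 11] has size 6, forcing χ ≥ 6, and the coloring below uses 6 colors, so χ(G) = 6.
A valid 6-coloring: color 1: [2]; color 2: [8]; color 3: [9]; color 4: [6]; color 5: [11]; color 6: [1].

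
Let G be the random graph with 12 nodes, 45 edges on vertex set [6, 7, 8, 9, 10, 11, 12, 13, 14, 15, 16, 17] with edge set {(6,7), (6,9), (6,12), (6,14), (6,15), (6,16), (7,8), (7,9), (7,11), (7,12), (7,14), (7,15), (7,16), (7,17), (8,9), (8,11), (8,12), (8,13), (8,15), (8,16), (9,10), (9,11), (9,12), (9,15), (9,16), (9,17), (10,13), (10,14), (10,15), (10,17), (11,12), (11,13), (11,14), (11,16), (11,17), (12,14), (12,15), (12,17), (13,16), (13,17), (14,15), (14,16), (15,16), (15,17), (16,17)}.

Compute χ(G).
Clique number ω(G) = 5 (lower bound: χ ≥ ω).
The clique on [7, 8, 9, 11, 16] has size 5, forcing χ ≥ 5, and the coloring below uses 5 colors, so χ(G) = 5.
A valid 5-coloring: color 1: [9, 13, 14]; color 2: [11, 15]; color 3: [10, 12, 16]; color 4: [7]; color 5: [6, 8, 17].

χ(G) = 5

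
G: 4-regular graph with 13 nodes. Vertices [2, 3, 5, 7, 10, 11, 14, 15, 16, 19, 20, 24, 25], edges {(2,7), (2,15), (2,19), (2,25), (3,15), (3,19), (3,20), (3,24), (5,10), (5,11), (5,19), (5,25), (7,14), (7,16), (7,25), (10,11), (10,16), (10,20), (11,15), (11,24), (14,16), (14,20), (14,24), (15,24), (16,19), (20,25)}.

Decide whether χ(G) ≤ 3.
A valid 3-coloring: color 1: [2, 5, 16, 20, 24]; color 2: [3, 11, 14, 25]; color 3: [7, 10, 15, 19].
(χ(G) = 3 ≤ 3.)

Yes, G is 3-colorable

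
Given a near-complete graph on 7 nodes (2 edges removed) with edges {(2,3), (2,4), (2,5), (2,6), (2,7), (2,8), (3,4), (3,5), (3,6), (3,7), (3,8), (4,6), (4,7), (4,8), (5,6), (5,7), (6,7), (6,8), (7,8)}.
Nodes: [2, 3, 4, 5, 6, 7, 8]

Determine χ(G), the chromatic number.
χ(G) = 6

Clique number ω(G) = 6 (lower bound: χ ≥ ω).
The clique on [2, 3, 4, 6, 7, 8] has size 6, forcing χ ≥ 6, and the coloring below uses 6 colors, so χ(G) = 6.
A valid 6-coloring: color 1: [6]; color 2: [7]; color 3: [3]; color 4: [2]; color 5: [4, 5]; color 6: [8].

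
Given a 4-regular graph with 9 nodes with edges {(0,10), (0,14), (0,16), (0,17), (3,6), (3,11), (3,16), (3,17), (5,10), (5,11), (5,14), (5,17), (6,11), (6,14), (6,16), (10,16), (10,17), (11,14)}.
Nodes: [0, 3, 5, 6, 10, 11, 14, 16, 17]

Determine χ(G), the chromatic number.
Clique number ω(G) = 3 (lower bound: χ ≥ ω).
The clique on [0, 10, 16] has size 3, forcing χ ≥ 3, and the coloring below uses 3 colors, so χ(G) = 3.
A valid 3-coloring: color 1: [11, 16, 17]; color 2: [0, 5, 6]; color 3: [3, 10, 14].

χ(G) = 3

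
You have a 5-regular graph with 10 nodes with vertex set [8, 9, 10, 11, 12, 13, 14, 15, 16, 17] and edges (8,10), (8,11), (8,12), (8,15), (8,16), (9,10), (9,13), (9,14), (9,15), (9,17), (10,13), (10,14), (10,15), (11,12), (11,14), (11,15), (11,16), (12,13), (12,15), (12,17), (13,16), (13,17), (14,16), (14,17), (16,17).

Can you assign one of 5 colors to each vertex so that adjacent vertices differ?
Yes, G is 5-colorable

A valid 5-coloring: color 1: [13, 14, 15]; color 2: [10, 11, 17]; color 3: [8, 9]; color 4: [12, 16].
(χ(G) = 4 ≤ 5.)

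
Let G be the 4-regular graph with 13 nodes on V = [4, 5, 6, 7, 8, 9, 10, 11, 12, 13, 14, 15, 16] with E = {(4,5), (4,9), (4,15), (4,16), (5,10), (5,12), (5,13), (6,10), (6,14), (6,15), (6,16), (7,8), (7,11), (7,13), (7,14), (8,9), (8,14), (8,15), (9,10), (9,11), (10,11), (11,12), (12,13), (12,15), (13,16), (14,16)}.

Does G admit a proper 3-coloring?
A valid 3-coloring: color 1: [4, 6, 8, 11, 13]; color 2: [5, 9, 14, 15]; color 3: [7, 10, 12, 16].
(χ(G) = 3 ≤ 3.)

Yes, G is 3-colorable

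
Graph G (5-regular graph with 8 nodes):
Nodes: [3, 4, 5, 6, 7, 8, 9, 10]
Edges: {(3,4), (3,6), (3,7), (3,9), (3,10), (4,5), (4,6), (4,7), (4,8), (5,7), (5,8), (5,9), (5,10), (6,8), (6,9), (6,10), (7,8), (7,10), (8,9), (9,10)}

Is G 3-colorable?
No, G is not 3-colorable

The clique on vertices [4, 5, 7, 8] has size 4 > 3, so it alone needs 4 colors.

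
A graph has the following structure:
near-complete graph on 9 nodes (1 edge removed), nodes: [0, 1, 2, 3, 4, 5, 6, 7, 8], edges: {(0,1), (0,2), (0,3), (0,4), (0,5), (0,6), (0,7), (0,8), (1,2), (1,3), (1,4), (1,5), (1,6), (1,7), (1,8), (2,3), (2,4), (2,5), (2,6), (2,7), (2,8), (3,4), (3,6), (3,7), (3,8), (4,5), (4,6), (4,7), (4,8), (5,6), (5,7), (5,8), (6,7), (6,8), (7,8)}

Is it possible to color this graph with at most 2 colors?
The clique on vertices [0, 1, 2, 3, 4, 6, 7, 8] has size 8 > 2, so it alone needs 8 colors.

No, G is not 2-colorable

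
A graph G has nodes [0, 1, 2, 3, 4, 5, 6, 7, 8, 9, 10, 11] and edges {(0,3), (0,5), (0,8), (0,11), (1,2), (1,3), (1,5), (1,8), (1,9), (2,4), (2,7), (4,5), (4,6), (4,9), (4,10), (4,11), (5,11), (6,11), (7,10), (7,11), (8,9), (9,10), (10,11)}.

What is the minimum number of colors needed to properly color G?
χ(G) = 3

Clique number ω(G) = 3 (lower bound: χ ≥ ω).
The clique on [0, 5, 11] has size 3, forcing χ ≥ 3, and the coloring below uses 3 colors, so χ(G) = 3.
A valid 3-coloring: color 1: [2, 3, 9, 11]; color 2: [0, 1, 4, 7]; color 3: [5, 6, 8, 10].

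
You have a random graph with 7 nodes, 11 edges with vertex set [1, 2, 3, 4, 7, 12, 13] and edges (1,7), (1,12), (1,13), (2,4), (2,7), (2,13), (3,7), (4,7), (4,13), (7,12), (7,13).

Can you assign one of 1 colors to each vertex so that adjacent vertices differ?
No, G is not 1-colorable

The clique on vertices [2, 4, 7, 13] has size 4 > 1, so it alone needs 4 colors.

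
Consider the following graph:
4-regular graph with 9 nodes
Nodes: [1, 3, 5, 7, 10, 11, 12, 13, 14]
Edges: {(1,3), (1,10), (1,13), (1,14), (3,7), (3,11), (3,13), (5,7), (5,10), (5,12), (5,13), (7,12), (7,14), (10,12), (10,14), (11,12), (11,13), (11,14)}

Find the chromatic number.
Clique number ω(G) = 3 (lower bound: χ ≥ ω).
The clique on [1, 10, 14] has size 3, forcing χ ≥ 3, and the coloring below uses 3 colors, so χ(G) = 3.
A valid 3-coloring: color 1: [1, 5, 11]; color 2: [7, 10, 13]; color 3: [3, 12, 14].

χ(G) = 3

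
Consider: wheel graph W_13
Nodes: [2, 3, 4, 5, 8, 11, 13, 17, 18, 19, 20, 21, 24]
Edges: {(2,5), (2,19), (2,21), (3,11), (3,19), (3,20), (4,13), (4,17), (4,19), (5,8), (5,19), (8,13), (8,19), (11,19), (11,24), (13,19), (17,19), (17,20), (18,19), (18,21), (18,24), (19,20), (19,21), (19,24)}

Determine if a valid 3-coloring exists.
Yes, G is 3-colorable

A valid 3-coloring: color 1: [19]; color 2: [3, 5, 13, 17, 21, 24]; color 3: [2, 4, 8, 11, 18, 20].
(χ(G) = 3 ≤ 3.)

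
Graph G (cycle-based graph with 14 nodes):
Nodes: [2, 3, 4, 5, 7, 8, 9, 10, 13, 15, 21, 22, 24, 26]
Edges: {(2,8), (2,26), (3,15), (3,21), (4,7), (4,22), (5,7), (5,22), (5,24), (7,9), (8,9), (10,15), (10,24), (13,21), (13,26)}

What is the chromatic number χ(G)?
χ(G) = 2

Clique number ω(G) = 2 (lower bound: χ ≥ ω).
The graph is bipartite (no odd cycle), so 2 colors suffice: χ(G) = 2.
A valid 2-coloring: color 1: [7, 8, 15, 21, 22, 24, 26]; color 2: [2, 3, 4, 5, 9, 10, 13].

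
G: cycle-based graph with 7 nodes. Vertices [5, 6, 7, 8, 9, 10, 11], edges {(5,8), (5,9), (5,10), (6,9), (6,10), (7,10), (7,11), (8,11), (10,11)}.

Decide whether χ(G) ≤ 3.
Yes, G is 3-colorable

A valid 3-coloring: color 1: [8, 9, 10]; color 2: [5, 6, 11]; color 3: [7].
(χ(G) = 3 ≤ 3.)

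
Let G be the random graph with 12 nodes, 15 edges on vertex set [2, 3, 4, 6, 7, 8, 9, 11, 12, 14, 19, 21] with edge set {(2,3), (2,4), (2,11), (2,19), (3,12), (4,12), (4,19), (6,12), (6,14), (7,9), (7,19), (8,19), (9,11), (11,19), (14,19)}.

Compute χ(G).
χ(G) = 3

Clique number ω(G) = 3 (lower bound: χ ≥ ω).
The clique on [2, 11, 19] has size 3, forcing χ ≥ 3, and the coloring below uses 3 colors, so χ(G) = 3.
A valid 3-coloring: color 1: [9, 12, 19, 21]; color 2: [2, 6, 7, 8]; color 3: [3, 4, 11, 14].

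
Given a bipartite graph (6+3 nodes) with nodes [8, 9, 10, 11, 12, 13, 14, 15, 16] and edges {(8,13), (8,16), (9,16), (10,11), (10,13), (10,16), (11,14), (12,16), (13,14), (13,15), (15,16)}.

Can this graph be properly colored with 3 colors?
Yes, G is 3-colorable

A valid 3-coloring: color 1: [11, 13, 16]; color 2: [8, 9, 10, 12, 14, 15].
(χ(G) = 2 ≤ 3.)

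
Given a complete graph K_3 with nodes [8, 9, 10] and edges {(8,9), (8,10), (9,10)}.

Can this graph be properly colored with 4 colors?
Yes, G is 4-colorable

A valid 4-coloring: color 1: [9]; color 2: [8]; color 3: [10].
(χ(G) = 3 ≤ 4.)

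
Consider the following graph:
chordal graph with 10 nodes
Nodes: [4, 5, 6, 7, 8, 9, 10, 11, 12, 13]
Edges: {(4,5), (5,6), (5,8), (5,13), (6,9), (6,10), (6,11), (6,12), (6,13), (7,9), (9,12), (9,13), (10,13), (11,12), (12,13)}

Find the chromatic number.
χ(G) = 4

Clique number ω(G) = 4 (lower bound: χ ≥ ω).
The clique on [6, 9, 12, 13] has size 4, forcing χ ≥ 4, and the coloring below uses 4 colors, so χ(G) = 4.
A valid 4-coloring: color 1: [4, 6, 7, 8]; color 2: [11, 13]; color 3: [5, 10, 12]; color 4: [9].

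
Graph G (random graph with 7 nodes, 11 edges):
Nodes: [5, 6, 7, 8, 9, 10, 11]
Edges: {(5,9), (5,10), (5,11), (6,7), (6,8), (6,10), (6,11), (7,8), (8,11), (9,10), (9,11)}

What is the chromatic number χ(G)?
Clique number ω(G) = 3 (lower bound: χ ≥ ω).
The clique on [5, 9, 10] has size 3, forcing χ ≥ 3, and the coloring below uses 3 colors, so χ(G) = 3.
A valid 3-coloring: color 1: [5, 6]; color 2: [7, 10, 11]; color 3: [8, 9].

χ(G) = 3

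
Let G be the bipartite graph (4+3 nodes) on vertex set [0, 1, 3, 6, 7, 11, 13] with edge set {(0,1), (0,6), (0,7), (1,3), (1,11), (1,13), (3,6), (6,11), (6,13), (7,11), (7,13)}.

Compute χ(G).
Clique number ω(G) = 2 (lower bound: χ ≥ ω).
The graph is bipartite (no odd cycle), so 2 colors suffice: χ(G) = 2.
A valid 2-coloring: color 1: [1, 6, 7]; color 2: [0, 3, 11, 13].

χ(G) = 2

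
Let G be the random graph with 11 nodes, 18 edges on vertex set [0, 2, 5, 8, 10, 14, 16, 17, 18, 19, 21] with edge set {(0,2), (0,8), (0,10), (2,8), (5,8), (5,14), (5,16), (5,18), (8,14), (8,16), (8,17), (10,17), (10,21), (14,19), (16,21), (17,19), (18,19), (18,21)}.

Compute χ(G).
χ(G) = 3

Clique number ω(G) = 3 (lower bound: χ ≥ ω).
The clique on [0, 2, 8] has size 3, forcing χ ≥ 3, and the coloring below uses 3 colors, so χ(G) = 3.
A valid 3-coloring: color 1: [8, 10, 19]; color 2: [0, 5, 17, 21]; color 3: [2, 14, 16, 18].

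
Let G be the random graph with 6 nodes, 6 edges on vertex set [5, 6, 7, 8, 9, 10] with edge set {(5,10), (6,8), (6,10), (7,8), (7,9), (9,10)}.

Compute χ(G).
Clique number ω(G) = 2 (lower bound: χ ≥ ω).
Odd cycle [7, 8, 6, 10, 9] needs 3 colors (χ ≥ 3).
The coloring below uses 3 colors, so χ(G) = 3.
A valid 3-coloring: color 1: [7, 10]; color 2: [5, 8, 9]; color 3: [6].

χ(G) = 3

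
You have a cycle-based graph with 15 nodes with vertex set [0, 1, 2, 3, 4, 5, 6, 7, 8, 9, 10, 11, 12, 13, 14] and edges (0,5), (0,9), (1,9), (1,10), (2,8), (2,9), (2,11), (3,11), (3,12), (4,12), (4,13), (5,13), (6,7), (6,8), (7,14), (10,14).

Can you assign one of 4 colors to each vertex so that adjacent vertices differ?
Yes, G is 4-colorable

A valid 4-coloring: color 1: [7, 8, 9, 10, 11, 12, 13]; color 2: [1, 2, 3, 4, 5, 6, 14]; color 3: [0].
(χ(G) = 3 ≤ 4.)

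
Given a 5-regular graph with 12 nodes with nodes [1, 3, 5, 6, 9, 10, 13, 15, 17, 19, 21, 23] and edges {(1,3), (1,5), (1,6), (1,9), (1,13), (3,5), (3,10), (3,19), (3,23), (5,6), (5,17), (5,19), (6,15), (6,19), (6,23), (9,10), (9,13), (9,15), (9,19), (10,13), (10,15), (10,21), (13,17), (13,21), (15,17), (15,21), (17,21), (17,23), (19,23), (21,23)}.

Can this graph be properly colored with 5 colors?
A valid 5-coloring: color 1: [13, 15, 19]; color 2: [3, 6, 9, 21]; color 3: [1, 10, 17]; color 4: [5, 23].
(χ(G) = 3 ≤ 5.)

Yes, G is 5-colorable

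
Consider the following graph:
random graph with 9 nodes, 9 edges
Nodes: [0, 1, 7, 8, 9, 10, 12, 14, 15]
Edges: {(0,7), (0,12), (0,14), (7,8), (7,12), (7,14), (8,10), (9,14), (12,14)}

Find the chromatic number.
Clique number ω(G) = 4 (lower bound: χ ≥ ω).
The clique on [0, 7, 12, 14] has size 4, forcing χ ≥ 4, and the coloring below uses 4 colors, so χ(G) = 4.
A valid 4-coloring: color 1: [1, 8, 14, 15]; color 2: [7, 9, 10]; color 3: [0]; color 4: [12].

χ(G) = 4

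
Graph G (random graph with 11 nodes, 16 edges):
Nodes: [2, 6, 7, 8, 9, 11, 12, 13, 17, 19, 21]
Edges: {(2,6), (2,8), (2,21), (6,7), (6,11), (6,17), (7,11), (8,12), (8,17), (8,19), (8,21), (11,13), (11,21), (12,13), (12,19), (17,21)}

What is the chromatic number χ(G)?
χ(G) = 3

Clique number ω(G) = 3 (lower bound: χ ≥ ω).
The clique on [6, 7, 11] has size 3, forcing χ ≥ 3, and the coloring below uses 3 colors, so χ(G) = 3.
A valid 3-coloring: color 1: [8, 9, 11]; color 2: [6, 12, 21]; color 3: [2, 7, 13, 17, 19].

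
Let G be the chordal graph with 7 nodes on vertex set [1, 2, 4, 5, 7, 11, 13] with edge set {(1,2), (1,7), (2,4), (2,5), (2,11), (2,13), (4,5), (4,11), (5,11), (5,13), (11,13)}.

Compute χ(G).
χ(G) = 4

Clique number ω(G) = 4 (lower bound: χ ≥ ω).
The clique on [2, 4, 5, 11] has size 4, forcing χ ≥ 4, and the coloring below uses 4 colors, so χ(G) = 4.
A valid 4-coloring: color 1: [2, 7]; color 2: [1, 5]; color 3: [11]; color 4: [4, 13].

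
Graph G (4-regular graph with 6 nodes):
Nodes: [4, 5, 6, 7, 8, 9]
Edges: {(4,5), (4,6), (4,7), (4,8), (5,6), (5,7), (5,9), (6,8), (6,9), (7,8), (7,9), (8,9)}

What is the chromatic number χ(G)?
Clique number ω(G) = 3 (lower bound: χ ≥ ω).
The clique on [6, 8, 9] has size 3, forcing χ ≥ 3, and the coloring below uses 3 colors, so χ(G) = 3.
A valid 3-coloring: color 1: [6, 7]; color 2: [5, 8]; color 3: [4, 9].

χ(G) = 3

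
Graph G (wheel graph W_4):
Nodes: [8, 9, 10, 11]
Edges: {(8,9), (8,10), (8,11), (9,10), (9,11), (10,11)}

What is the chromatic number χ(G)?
χ(G) = 4

Clique number ω(G) = 4 (lower bound: χ ≥ ω).
The clique on [8, 9, 10, 11] has size 4, forcing χ ≥ 4, and the coloring below uses 4 colors, so χ(G) = 4.
A valid 4-coloring: color 1: [8]; color 2: [9]; color 3: [10]; color 4: [11].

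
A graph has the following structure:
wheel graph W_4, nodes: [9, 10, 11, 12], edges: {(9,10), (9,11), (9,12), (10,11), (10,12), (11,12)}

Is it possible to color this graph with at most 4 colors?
Yes, G is 4-colorable

A valid 4-coloring: color 1: [9]; color 2: [11]; color 3: [12]; color 4: [10].
(χ(G) = 4 ≤ 4.)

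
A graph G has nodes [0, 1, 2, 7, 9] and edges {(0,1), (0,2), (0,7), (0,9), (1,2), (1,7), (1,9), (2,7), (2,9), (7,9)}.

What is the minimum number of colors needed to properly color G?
χ(G) = 5

Clique number ω(G) = 5 (lower bound: χ ≥ ω).
The clique on [0, 1, 2, 7, 9] has size 5, forcing χ ≥ 5, and the coloring below uses 5 colors, so χ(G) = 5.
A valid 5-coloring: color 1: [2]; color 2: [7]; color 3: [0]; color 4: [9]; color 5: [1].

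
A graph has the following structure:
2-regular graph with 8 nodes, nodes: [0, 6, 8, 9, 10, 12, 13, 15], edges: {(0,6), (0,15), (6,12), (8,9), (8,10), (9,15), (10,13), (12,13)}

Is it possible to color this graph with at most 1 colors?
Edge (0,6) forces its endpoints to differ, so 1 color is not enough.

No, G is not 1-colorable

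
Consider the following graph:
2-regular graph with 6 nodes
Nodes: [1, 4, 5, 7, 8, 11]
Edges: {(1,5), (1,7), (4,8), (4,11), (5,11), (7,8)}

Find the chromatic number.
Clique number ω(G) = 2 (lower bound: χ ≥ ω).
The graph is bipartite (no odd cycle), so 2 colors suffice: χ(G) = 2.
A valid 2-coloring: color 1: [1, 8, 11]; color 2: [4, 5, 7].

χ(G) = 2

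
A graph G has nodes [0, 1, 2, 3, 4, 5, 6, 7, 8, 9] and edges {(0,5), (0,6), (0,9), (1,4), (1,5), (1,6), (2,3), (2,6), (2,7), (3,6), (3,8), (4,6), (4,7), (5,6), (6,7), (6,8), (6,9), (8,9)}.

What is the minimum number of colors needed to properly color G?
Clique number ω(G) = 3 (lower bound: χ ≥ ω).
Odd cycle [1, 5, 0, 9, 8, 3, 2, 7, 4] needs 3 colors (χ ≥ 3).
Vertex 6 is adjacent to every vertex of [0, 1, 2, 3, 4, 5, 7, 8, 9], which already need 3 colors among themselves, so 6 needs a new color (χ ≥ 4).
The coloring below uses 4 colors, so χ(G) = 4.
A valid 4-coloring: color 1: [6]; color 2: [0, 1, 7, 8]; color 3: [3, 4, 5, 9]; color 4: [2].

χ(G) = 4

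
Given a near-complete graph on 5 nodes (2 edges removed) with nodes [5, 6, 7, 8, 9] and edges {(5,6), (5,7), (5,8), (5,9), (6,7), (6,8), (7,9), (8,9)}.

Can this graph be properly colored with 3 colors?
Yes, G is 3-colorable

A valid 3-coloring: color 1: [5]; color 2: [7, 8]; color 3: [6, 9].
(χ(G) = 3 ≤ 3.)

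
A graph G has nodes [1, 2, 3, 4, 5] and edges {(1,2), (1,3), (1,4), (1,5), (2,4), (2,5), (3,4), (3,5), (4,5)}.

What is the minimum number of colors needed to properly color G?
χ(G) = 4

Clique number ω(G) = 4 (lower bound: χ ≥ ω).
The clique on [1, 2, 4, 5] has size 4, forcing χ ≥ 4, and the coloring below uses 4 colors, so χ(G) = 4.
A valid 4-coloring: color 1: [5]; color 2: [4]; color 3: [1]; color 4: [2, 3].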